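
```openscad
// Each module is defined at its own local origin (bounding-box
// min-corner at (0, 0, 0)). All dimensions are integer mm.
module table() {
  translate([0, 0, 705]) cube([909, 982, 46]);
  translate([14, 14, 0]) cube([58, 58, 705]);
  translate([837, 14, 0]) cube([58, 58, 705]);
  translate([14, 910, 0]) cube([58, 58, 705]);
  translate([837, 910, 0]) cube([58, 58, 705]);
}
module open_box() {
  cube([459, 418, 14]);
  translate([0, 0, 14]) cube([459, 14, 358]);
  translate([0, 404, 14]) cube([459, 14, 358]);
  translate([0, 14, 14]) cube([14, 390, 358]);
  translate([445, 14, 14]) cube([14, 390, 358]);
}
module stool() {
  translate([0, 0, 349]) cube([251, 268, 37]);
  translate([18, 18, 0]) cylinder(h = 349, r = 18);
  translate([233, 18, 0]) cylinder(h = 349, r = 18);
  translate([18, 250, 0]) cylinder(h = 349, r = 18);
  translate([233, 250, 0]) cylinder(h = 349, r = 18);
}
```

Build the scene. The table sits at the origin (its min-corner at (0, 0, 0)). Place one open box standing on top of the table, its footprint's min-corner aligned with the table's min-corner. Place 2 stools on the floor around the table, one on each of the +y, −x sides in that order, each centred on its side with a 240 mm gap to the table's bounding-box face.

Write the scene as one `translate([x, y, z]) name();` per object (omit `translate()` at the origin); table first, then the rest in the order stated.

table();
translate([0, 0, 751]) open_box();
translate([329, 1222, 0]) stool();
translate([-491, 357, 0]) stool();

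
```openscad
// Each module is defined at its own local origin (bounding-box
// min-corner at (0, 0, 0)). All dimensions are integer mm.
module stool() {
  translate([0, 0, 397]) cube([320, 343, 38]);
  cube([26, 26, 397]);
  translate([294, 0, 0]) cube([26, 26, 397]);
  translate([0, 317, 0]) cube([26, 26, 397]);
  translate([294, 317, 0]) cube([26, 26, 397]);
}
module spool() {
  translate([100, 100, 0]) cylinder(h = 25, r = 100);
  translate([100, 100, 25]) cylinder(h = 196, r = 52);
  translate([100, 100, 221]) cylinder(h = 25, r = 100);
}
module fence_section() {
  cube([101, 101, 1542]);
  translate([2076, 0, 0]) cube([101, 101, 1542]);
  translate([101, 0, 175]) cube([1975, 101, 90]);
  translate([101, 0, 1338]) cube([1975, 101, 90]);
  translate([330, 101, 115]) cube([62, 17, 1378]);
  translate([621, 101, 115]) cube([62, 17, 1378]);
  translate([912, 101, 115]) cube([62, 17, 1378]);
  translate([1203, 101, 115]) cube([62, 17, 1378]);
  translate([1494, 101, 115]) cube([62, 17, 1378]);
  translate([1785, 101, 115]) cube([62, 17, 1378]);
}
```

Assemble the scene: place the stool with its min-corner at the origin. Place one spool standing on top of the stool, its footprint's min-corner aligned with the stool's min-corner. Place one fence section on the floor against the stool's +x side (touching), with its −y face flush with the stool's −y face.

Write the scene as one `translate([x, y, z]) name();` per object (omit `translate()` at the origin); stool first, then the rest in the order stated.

stool();
translate([0, 0, 435]) spool();
translate([320, 0, 0]) fence_section();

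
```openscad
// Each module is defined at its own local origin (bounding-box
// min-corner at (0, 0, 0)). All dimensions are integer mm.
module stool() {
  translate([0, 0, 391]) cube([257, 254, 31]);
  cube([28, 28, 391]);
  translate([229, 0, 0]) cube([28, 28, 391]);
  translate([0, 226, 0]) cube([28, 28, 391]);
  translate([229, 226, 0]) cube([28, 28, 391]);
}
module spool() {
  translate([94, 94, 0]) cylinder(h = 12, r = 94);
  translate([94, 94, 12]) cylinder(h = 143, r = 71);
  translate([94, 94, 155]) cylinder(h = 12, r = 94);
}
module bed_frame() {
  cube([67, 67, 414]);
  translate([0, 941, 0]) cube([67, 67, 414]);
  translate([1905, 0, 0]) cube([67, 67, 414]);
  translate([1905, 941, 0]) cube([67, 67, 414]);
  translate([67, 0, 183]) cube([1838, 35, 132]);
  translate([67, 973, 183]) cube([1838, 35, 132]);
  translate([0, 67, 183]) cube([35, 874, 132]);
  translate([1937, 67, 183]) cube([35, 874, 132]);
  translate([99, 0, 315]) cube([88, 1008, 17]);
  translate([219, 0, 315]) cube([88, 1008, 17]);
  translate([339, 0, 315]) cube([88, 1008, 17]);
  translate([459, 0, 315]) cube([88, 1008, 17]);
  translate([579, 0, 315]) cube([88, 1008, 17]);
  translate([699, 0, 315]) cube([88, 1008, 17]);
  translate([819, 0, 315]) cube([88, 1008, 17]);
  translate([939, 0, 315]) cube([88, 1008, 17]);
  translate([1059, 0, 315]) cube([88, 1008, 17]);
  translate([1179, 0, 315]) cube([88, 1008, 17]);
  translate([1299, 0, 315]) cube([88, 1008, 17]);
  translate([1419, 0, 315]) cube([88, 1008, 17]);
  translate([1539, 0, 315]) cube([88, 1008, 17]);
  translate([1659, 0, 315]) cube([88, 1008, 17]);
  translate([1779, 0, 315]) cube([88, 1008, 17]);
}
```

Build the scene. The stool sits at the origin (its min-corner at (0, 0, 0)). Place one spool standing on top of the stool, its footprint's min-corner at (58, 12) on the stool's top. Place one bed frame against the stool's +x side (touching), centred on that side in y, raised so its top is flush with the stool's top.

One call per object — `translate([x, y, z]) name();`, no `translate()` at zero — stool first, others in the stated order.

stool();
translate([58, 12, 422]) spool();
translate([257, -377, 8]) bed_frame();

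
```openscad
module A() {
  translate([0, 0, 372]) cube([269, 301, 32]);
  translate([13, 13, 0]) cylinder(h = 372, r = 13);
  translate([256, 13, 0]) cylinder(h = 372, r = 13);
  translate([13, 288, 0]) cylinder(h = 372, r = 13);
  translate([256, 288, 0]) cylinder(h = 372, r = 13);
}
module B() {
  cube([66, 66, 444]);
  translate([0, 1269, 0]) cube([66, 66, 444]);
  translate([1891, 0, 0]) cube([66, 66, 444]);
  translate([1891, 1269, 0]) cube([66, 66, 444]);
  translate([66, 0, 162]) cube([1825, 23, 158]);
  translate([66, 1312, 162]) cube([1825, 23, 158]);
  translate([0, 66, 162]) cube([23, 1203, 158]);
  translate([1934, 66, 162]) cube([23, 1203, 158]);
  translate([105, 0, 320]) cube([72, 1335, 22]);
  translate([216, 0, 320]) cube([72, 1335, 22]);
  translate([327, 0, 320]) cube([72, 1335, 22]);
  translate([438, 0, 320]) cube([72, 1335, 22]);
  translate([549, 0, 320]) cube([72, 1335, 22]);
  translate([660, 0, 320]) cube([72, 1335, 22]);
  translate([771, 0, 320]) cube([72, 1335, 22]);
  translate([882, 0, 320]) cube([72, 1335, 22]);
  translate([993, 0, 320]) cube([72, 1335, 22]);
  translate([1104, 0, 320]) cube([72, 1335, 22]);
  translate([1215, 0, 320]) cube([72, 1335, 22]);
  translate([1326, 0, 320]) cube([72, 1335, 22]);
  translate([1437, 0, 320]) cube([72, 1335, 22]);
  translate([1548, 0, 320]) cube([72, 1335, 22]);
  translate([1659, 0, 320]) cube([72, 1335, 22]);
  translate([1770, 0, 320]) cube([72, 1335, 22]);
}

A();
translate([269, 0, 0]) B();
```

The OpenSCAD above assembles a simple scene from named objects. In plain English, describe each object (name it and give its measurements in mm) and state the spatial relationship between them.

A is a four-legged stool. The seat is 269×301 mm, 32 mm thick, top at z = 404 mm. It stands on four round legs, each 26 mm in diameter, from z = 0 to the seat underside, each leg's axis is inset half a diameter from the nearest pair of seat edges (so the leg's bounding box is flush with the corner).

B is a bed frame 1957 mm long (x) by 1335 mm wide (y). Four 66×66 mm corner posts, 444 mm tall, at the corners of the footprint. Four rails of 23 mm thickness and 158 mm height run between adjacent posts with their undersides at z = 162 mm, their outer faces flush with the outside of the frame (the two x-running rails run between the posts' inner faces; the two y-running rails run between the posts' inner faces). 16 slats, each 72 mm wide (x) and 22 mm thick, lie across the top of the two x-running rails, running the full 1335 mm width of the frame in y; the slats are evenly spaced along x between the inner faces of the end posts with equal gaps (rounded down to the nearest mm) at the −x end and between each pair — any rounding remainder accumulates at the +x end.

The bed frame is against the stool's +x side, with their −y faces flush.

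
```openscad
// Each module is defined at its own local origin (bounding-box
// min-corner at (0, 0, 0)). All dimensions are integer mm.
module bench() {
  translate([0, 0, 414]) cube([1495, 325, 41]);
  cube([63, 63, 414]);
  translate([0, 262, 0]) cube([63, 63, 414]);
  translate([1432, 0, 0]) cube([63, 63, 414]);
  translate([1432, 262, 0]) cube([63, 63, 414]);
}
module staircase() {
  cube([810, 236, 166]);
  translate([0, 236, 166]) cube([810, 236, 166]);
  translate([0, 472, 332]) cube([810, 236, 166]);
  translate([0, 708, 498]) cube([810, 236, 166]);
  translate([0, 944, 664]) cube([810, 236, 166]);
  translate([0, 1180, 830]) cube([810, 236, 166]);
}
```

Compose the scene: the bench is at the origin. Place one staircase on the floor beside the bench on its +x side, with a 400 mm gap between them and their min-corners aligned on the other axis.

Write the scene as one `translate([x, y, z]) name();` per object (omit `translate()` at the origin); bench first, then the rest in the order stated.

bench();
translate([1895, 0, 0]) staircase();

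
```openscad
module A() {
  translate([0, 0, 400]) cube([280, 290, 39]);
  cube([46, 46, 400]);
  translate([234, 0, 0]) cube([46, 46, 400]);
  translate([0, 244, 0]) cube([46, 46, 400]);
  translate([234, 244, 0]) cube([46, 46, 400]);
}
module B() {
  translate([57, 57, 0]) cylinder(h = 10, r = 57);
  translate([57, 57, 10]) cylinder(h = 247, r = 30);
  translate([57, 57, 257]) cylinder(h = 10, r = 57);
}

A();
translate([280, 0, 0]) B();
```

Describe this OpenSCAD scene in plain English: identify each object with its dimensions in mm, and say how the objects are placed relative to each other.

A is a simple wooden stool: a rectangular seat 280 mm (x) by 290 mm (y), 39 mm thick, top face at z = 439 mm, on four square legs, each 46×46 mm in cross-section. The legs rest on z = 0, each flush with a corner of the seat.

B is a spool: two coaxial disc flanges of radius 57 mm and thickness 10 mm, joined by a core cylinder of radius 30 mm and height 247 mm. The lower flange rests on z = 0 and the three cylinders share a vertical axis.

The spool is against the stool's +x side, with their −y faces flush.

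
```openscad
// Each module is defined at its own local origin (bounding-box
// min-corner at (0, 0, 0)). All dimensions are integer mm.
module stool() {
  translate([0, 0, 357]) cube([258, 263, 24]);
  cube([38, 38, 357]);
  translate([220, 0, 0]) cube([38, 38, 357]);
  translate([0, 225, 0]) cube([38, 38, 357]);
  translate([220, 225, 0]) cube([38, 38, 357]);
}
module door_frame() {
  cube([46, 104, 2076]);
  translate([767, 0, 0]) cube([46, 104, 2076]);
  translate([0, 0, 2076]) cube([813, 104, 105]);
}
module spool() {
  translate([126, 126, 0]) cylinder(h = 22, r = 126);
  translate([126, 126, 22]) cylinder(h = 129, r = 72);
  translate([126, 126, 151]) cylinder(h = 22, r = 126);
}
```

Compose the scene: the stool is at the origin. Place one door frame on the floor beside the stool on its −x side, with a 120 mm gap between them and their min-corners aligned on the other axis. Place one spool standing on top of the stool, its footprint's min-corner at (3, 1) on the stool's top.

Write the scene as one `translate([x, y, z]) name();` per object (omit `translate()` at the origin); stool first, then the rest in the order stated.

stool();
translate([-933, 0, 0]) door_frame();
translate([3, 1, 381]) spool();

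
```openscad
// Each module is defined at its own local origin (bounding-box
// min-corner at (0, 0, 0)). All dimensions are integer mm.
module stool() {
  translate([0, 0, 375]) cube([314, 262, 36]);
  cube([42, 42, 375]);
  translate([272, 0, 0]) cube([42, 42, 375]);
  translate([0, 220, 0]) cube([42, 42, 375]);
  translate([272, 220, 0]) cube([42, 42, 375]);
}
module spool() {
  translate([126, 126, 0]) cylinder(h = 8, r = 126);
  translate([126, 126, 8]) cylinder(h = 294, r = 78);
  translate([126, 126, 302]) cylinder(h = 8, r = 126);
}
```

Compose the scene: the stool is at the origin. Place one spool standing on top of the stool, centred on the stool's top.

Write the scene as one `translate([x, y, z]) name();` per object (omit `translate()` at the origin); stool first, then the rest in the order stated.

stool();
translate([31, 5, 411]) spool();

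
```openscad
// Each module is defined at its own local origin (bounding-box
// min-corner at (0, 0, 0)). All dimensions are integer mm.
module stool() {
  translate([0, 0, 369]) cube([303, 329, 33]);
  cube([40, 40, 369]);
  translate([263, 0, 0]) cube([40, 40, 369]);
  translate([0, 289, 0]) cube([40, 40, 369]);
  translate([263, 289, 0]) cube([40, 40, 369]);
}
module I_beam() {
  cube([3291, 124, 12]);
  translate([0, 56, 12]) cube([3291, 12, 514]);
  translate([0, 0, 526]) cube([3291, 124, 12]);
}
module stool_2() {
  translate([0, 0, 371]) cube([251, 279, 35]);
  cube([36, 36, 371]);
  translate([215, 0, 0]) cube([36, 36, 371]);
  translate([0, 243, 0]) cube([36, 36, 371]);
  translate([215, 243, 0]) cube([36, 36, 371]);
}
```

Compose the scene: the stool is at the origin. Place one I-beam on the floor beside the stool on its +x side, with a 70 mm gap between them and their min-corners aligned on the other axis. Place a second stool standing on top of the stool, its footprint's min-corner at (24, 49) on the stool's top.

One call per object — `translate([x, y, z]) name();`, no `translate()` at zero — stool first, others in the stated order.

stool();
translate([373, 0, 0]) I_beam();
translate([24, 49, 402]) stool_2();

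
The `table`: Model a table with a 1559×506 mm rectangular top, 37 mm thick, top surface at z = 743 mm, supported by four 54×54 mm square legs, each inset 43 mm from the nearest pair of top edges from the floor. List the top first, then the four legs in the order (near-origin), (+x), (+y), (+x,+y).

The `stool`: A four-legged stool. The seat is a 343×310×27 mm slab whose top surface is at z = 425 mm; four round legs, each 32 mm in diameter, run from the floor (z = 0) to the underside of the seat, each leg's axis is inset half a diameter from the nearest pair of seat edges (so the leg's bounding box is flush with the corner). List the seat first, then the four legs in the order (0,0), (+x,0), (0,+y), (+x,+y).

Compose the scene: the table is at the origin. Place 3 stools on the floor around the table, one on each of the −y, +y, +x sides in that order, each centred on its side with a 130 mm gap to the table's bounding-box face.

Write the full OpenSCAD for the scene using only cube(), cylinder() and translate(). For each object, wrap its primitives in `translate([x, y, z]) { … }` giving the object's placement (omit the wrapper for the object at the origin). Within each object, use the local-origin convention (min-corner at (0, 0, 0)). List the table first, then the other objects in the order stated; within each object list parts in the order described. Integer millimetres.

translate([0, 0, 706]) cube([1559, 506, 37]);
translate([43, 43, 0]) cube([54, 54, 706]);
translate([1462, 43, 0]) cube([54, 54, 706]);
translate([43, 409, 0]) cube([54, 54, 706]);
translate([1462, 409, 0]) cube([54, 54, 706]);
translate([608, -440, 0]) {
  translate([0, 0, 398]) cube([343, 310, 27]);
  translate([16, 16, 0]) cylinder(h = 398, r = 16);
  translate([327, 16, 0]) cylinder(h = 398, r = 16);
  translate([16, 294, 0]) cylinder(h = 398, r = 16);
  translate([327, 294, 0]) cylinder(h = 398, r = 16);
}
translate([608, 636, 0]) {
  translate([0, 0, 398]) cube([343, 310, 27]);
  translate([16, 16, 0]) cylinder(h = 398, r = 16);
  translate([327, 16, 0]) cylinder(h = 398, r = 16);
  translate([16, 294, 0]) cylinder(h = 398, r = 16);
  translate([327, 294, 0]) cylinder(h = 398, r = 16);
}
translate([1689, 98, 0]) {
  translate([0, 0, 398]) cube([343, 310, 27]);
  translate([16, 16, 0]) cylinder(h = 398, r = 16);
  translate([327, 16, 0]) cylinder(h = 398, r = 16);
  translate([16, 294, 0]) cylinder(h = 398, r = 16);
  translate([327, 294, 0]) cylinder(h = 398, r = 16);
}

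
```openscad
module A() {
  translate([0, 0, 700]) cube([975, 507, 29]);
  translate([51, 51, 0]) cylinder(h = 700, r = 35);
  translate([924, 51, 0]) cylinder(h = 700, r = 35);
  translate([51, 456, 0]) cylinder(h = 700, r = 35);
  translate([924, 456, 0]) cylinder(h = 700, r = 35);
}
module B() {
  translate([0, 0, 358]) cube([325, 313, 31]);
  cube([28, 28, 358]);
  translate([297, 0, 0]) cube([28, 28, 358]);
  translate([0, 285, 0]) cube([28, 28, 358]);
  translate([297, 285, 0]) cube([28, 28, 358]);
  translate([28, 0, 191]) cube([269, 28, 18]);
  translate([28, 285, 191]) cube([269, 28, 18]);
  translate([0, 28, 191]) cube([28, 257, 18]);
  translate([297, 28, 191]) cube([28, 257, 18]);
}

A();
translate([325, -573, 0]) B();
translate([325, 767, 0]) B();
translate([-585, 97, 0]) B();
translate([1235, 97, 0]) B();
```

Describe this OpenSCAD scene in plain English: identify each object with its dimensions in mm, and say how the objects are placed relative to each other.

A is a rectangular dining table. The top is 975×507×29 mm with its upper surface at z = 729 mm. It stands on four round legs of 70 mm diameter, each leg's bounding box inset 16 mm from the nearest pair of top edges, running from the floor to the underside of the top.

B is a four-legged stool. The seat is a 325×313×31 mm slab whose top surface is at z = 389 mm; four square legs, each 28×28 mm in cross-section, run from the floor (z = 0) to the underside of the seat, each flush with a corner of the seat. Four stretchers, 28 mm wide and 18 mm tall, connect adjacent legs with their undersides at z = 191 mm, each running between the inner faces of the legs it joins and aligned with the legs' outer faces on the other axis.

Four stools sit around the table at the −y, +y, −x, +x sides.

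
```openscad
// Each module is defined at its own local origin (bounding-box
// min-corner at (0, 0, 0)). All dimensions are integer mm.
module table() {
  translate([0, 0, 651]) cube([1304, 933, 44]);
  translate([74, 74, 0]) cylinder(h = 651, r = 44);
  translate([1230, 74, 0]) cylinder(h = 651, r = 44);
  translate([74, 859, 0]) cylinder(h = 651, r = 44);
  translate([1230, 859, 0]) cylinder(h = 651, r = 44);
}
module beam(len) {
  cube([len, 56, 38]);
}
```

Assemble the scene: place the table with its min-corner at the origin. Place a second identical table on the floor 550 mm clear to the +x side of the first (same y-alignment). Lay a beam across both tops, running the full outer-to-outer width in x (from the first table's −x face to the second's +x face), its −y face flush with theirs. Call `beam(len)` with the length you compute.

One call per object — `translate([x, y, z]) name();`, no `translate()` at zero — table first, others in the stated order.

table();
translate([1854, 0, 0]) table();
translate([0, 0, 695]) beam(3158);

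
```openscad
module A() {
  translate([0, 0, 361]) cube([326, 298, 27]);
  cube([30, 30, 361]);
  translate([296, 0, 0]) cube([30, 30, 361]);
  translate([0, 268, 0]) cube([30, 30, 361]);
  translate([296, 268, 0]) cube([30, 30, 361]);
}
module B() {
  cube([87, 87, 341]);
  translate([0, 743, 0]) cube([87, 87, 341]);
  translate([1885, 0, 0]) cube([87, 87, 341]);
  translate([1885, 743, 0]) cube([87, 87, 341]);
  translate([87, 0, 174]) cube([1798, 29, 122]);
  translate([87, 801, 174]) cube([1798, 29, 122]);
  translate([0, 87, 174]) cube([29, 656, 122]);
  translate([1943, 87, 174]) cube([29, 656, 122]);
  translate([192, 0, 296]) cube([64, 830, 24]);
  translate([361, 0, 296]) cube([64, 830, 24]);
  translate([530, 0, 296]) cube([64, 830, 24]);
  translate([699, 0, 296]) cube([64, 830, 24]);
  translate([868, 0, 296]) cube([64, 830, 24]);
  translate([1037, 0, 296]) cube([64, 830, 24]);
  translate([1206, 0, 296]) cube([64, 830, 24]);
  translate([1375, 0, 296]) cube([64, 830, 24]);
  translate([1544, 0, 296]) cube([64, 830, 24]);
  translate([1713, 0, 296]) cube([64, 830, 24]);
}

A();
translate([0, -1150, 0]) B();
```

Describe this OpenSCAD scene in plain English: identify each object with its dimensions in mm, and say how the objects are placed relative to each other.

A is a simple wooden stool: a rectangular seat 326 mm (x) by 298 mm (y), 27 mm thick, top face at z = 388 mm, on four square legs, each 30×30 mm in cross-section. The legs rest on z = 0, each flush with a corner of the seat.

B is a bed frame 1972 mm long (x) by 830 mm wide (y). Four 87×87 mm corner posts, 341 mm tall, at the corners of the footprint. Four rails of 29 mm thickness and 122 mm height run between adjacent posts with their undersides at z = 174 mm, their outer faces flush with the outside of the frame (the two x-running rails run between the posts' inner faces; the two y-running rails run between the posts' inner faces). 10 slats, each 64 mm wide (x) and 24 mm thick, lie across the top of the two x-running rails, running the full 830 mm width of the frame in y; the slats are evenly spaced along x between the inner faces of the end posts with equal gaps (rounded down to the nearest mm) at the −x end and between each pair — any rounding remainder accumulates at the +x end.

The bed frame is on the floor beside the stool on its −y side.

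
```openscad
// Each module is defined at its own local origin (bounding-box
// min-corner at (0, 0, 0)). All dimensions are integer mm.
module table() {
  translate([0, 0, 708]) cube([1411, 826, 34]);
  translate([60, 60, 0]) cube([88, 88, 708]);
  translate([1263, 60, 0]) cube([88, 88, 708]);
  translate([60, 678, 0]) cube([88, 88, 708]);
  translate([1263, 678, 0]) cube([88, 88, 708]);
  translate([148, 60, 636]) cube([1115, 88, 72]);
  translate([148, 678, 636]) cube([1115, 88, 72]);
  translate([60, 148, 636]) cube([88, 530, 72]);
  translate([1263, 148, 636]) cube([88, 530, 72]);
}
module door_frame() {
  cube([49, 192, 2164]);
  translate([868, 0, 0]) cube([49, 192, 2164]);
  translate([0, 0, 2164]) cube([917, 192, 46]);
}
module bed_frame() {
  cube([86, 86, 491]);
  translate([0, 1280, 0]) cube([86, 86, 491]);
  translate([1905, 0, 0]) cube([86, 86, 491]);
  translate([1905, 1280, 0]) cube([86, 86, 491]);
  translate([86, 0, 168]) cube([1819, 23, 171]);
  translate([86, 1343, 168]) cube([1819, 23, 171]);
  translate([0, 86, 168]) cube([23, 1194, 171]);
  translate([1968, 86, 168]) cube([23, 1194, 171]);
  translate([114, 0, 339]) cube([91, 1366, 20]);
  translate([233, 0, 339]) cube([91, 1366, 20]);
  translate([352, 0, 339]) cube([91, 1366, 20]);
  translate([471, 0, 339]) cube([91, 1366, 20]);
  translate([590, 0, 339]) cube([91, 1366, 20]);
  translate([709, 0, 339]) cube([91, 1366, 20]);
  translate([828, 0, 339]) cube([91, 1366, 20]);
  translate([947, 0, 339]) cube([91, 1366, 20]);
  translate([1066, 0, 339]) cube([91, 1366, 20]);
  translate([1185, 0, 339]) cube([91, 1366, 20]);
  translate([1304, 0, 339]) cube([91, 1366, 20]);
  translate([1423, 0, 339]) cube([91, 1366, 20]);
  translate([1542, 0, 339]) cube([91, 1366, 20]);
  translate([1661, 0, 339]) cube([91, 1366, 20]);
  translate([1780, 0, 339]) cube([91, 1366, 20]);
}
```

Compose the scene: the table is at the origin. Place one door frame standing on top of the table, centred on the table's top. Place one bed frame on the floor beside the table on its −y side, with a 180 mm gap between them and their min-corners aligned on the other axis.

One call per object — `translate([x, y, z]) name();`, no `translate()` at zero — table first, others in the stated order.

table();
translate([247, 317, 742]) door_frame();
translate([0, -1546, 0]) bed_frame();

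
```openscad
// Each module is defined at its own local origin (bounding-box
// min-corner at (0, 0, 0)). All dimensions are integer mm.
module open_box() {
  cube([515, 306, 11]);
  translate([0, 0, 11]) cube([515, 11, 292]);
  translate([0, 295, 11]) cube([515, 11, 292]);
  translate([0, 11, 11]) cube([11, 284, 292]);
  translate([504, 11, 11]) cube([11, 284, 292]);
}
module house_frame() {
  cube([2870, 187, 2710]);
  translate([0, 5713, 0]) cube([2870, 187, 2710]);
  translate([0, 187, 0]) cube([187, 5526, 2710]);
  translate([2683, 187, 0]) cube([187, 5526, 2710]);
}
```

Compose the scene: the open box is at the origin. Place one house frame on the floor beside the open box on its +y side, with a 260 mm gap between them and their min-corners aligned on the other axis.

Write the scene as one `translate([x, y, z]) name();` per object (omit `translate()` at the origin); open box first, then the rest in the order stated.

open_box();
translate([0, 566, 0]) house_frame();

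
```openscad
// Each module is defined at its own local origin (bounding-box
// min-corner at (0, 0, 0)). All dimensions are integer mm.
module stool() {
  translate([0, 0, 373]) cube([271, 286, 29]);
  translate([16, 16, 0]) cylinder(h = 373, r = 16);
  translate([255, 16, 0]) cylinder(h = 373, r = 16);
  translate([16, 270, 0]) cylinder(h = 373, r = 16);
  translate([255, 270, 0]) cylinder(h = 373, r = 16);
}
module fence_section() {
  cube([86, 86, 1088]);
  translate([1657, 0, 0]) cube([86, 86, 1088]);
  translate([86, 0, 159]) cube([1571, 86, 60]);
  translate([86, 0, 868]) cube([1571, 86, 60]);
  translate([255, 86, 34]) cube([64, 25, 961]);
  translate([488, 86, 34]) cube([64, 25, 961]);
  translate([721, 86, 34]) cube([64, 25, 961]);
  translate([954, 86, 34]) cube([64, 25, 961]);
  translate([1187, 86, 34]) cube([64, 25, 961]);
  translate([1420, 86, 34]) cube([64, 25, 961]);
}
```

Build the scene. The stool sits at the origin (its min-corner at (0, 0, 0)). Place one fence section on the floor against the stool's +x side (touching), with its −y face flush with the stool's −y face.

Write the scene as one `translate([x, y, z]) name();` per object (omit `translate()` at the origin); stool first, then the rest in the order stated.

stool();
translate([271, 0, 0]) fence_section();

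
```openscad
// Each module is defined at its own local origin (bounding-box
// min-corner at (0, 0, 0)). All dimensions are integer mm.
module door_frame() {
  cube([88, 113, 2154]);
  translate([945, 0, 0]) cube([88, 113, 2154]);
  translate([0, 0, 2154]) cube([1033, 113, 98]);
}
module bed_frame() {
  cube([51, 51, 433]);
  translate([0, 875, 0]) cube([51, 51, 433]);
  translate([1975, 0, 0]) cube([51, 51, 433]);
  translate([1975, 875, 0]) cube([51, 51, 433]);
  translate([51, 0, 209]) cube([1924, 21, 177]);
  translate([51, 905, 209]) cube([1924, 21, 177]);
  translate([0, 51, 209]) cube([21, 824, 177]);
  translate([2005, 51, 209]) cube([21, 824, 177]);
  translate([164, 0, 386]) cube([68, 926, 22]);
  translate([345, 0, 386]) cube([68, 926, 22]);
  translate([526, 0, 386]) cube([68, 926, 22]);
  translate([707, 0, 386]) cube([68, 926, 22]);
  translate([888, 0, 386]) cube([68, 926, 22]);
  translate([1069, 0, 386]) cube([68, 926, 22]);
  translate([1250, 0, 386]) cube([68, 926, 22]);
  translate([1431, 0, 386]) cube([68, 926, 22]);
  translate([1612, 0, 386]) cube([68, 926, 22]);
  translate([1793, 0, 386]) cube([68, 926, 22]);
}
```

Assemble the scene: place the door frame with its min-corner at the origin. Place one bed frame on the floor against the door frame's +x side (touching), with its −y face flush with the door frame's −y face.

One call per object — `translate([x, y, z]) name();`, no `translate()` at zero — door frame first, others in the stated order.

door_frame();
translate([1033, 0, 0]) bed_frame();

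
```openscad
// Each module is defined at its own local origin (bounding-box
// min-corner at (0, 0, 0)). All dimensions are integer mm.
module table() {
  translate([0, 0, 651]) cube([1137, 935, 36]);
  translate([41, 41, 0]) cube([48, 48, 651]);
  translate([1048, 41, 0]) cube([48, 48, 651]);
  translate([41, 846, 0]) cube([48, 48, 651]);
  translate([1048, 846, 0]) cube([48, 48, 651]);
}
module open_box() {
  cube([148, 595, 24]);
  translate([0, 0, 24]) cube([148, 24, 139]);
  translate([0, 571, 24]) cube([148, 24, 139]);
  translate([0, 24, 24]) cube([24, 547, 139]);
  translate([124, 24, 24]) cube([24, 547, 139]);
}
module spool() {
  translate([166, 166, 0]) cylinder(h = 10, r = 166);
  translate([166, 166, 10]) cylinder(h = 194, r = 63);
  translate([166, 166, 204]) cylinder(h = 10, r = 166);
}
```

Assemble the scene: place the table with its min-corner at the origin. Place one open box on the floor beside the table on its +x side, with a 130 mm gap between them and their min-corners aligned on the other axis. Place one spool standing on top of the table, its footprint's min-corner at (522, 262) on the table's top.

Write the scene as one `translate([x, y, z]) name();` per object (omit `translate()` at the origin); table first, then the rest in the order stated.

table();
translate([1267, 0, 0]) open_box();
translate([522, 262, 687]) spool();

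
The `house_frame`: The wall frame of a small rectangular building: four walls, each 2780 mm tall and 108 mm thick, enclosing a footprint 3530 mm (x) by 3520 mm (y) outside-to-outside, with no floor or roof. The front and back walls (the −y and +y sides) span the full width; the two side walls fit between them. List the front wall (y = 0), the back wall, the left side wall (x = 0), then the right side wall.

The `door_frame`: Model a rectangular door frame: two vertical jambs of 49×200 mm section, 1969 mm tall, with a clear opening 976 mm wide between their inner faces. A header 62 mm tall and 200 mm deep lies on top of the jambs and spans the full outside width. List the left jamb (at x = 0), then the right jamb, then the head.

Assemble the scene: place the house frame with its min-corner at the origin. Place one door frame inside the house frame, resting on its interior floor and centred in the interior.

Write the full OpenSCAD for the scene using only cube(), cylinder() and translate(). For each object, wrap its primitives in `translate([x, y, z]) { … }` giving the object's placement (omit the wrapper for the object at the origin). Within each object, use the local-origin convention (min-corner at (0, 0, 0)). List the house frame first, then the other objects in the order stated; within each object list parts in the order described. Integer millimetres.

cube([3530, 108, 2780]);
translate([0, 3412, 0]) cube([3530, 108, 2780]);
translate([0, 108, 0]) cube([108, 3304, 2780]);
translate([3422, 108, 0]) cube([108, 3304, 2780]);
translate([1228, 1660, 0]) {
  cube([49, 200, 1969]);
  translate([1025, 0, 0]) cube([49, 200, 1969]);
  translate([0, 0, 1969]) cube([1074, 200, 62]);
}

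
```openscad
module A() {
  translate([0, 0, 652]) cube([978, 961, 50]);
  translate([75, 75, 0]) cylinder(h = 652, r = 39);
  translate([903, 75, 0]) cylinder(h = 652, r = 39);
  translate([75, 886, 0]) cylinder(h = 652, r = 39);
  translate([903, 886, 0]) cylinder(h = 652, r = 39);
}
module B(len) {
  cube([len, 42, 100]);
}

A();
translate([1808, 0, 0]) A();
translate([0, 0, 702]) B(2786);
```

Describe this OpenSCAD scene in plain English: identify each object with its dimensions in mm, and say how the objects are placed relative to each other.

A is a rectangular dining table. The top is 978×961×50 mm with its upper surface at z = 702 mm. It stands on four round legs of 78 mm diameter, each leg's bounding box inset 36 mm from the nearest pair of top edges, running from the floor to the underside of the top.

B is a rectangular beam 2786 mm long (x), 42 mm deep (y), 100 mm thick (z).

The beam spans the tops of two tables placed 830 mm apart, resting at z = 702 mm.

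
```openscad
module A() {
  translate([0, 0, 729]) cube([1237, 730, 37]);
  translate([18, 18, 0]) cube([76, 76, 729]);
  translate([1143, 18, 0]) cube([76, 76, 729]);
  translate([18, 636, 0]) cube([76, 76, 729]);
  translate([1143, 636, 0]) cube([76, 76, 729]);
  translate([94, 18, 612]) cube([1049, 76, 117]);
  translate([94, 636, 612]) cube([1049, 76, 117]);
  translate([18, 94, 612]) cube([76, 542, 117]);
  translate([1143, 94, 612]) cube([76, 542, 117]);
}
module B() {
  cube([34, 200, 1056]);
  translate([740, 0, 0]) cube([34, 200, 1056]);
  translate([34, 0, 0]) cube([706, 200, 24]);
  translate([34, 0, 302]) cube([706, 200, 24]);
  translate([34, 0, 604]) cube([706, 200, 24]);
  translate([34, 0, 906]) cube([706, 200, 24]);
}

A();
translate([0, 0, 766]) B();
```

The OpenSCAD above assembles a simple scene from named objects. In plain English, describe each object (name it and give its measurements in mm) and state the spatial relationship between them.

A is a table with a 1237×730 mm rectangular top, 37 mm thick, top surface at z = 766 mm, supported by four 76×76 mm square legs, each inset 18 mm from the nearest pair of top edges, running from the floor. Four apron rails, 76 mm thick and 117 mm tall, run between adjacent legs with their top edges flush with the underside of the top and their outer faces flush with the legs' outer faces.

B is a bookshelf 774 mm wide overall, 200 mm deep and 1056 mm tall. The two sides are 34 mm thick vertical panels. 4 horizontal shelves of 24 mm thickness span between the inner faces of the sides; the lowest shelf sits on the floor and shelves are stacked with a clear vertical gap of 278 mm between each pair.

The bookshelf is on top of the table.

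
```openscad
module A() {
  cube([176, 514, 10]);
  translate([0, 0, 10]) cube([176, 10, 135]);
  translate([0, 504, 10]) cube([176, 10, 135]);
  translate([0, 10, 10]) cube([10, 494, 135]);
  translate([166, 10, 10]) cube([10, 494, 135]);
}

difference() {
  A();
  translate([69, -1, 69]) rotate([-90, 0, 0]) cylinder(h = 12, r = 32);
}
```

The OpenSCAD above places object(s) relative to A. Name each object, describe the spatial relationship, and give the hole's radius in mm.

The subtracted cylinder has r = 32 mm.

A is an open box. The open box has a circular hole through its front wall. The hole's radius is 32 mm.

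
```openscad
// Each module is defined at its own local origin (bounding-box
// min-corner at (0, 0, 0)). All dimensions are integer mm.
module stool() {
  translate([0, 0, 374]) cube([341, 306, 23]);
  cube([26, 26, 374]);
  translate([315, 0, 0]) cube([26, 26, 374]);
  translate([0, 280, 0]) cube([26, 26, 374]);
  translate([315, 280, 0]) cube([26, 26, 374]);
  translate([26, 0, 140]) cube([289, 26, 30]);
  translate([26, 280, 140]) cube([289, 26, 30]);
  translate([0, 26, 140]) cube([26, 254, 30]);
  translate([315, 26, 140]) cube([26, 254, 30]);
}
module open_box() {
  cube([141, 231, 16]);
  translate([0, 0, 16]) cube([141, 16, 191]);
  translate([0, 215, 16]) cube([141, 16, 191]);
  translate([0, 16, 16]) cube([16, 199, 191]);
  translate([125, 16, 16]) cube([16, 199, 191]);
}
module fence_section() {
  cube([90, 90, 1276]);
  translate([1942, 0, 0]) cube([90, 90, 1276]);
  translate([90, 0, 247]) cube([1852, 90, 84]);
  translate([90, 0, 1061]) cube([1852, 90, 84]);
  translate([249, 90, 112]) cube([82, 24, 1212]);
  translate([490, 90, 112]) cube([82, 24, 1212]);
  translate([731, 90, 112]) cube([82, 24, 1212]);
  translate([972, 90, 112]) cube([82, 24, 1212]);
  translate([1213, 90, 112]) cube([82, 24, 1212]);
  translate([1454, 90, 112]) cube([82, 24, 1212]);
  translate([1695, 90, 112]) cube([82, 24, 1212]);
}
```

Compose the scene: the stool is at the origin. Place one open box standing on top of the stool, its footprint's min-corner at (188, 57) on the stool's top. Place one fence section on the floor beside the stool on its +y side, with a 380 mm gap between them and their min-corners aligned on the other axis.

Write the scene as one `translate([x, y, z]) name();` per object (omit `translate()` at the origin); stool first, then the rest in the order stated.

stool();
translate([188, 57, 397]) open_box();
translate([0, 686, 0]) fence_section();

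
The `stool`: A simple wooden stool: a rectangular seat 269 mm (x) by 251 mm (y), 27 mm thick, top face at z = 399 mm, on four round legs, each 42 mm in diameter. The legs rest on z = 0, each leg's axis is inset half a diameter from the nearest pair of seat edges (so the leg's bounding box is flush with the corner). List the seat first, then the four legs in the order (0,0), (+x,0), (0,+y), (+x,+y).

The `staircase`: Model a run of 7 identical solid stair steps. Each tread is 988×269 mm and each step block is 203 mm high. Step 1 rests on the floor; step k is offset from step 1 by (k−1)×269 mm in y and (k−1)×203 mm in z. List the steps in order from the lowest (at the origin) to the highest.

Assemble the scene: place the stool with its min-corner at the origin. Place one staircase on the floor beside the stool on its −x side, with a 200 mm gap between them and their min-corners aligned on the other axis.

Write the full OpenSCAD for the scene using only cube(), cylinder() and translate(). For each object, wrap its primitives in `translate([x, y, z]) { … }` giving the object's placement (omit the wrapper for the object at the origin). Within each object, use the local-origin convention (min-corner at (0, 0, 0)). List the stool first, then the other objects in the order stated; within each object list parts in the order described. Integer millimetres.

translate([0, 0, 372]) cube([269, 251, 27]);
translate([21, 21, 0]) cylinder(h = 372, r = 21);
translate([248, 21, 0]) cylinder(h = 372, r = 21);
translate([21, 230, 0]) cylinder(h = 372, r = 21);
translate([248, 230, 0]) cylinder(h = 372, r = 21);
translate([-1188, 0, 0]) {
  cube([988, 269, 203]);
  translate([0, 269, 203]) cube([988, 269, 203]);
  translate([0, 538, 406]) cube([988, 269, 203]);
  translate([0, 807, 609]) cube([988, 269, 203]);
  translate([0, 1076, 812]) cube([988, 269, 203]);
  translate([0, 1345, 1015]) cube([988, 269, 203]);
  translate([0, 1614, 1218]) cube([988, 269, 203]);
}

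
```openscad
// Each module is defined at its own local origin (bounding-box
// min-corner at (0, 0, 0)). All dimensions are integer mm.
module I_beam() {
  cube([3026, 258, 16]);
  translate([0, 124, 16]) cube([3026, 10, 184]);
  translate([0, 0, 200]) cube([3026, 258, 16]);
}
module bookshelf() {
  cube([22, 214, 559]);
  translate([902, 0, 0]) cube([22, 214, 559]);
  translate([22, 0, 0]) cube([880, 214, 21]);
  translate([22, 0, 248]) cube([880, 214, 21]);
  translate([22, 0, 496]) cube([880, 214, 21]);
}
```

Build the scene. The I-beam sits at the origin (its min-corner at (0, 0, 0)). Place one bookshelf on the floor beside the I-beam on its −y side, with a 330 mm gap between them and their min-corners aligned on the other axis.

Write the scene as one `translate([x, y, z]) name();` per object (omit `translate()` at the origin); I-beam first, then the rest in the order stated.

I_beam();
translate([0, -544, 0]) bookshelf();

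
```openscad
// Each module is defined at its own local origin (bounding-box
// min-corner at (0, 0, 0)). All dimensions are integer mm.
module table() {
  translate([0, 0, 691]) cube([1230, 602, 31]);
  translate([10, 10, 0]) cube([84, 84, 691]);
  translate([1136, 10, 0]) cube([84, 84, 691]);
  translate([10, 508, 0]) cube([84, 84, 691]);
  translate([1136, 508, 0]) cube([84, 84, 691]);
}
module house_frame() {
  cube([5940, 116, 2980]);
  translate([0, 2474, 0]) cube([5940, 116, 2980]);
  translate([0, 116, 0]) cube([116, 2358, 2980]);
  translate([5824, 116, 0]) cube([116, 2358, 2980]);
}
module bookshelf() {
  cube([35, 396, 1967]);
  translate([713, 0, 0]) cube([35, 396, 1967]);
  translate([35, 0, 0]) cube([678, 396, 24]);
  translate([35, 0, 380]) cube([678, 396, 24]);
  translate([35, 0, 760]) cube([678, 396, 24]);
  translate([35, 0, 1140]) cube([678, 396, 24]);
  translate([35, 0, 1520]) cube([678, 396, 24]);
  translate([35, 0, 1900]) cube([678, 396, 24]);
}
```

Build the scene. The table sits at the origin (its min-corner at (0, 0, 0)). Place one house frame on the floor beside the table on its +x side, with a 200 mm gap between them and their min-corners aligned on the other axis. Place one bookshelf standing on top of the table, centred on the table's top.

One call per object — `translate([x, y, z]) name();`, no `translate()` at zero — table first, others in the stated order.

table();
translate([1430, 0, 0]) house_frame();
translate([241, 103, 722]) bookshelf();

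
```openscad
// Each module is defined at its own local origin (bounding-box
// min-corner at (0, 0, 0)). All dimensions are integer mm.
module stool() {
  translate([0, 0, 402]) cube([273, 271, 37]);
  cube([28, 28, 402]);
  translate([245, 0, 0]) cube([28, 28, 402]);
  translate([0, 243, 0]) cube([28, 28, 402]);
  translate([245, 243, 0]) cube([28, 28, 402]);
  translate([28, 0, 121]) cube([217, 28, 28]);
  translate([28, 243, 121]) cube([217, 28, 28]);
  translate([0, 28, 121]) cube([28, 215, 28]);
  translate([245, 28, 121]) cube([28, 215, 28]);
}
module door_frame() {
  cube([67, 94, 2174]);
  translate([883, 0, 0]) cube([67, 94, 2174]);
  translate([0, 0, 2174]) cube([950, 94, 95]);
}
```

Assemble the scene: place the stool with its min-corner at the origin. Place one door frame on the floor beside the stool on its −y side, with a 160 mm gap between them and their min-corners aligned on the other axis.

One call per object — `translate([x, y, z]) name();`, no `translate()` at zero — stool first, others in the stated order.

stool();
translate([0, -254, 0]) door_frame();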